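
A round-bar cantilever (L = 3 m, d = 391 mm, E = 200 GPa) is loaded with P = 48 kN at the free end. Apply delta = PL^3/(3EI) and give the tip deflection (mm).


I = pi * d^4 / 64 = pi * 391^4 / 64 = 1147299827.52 mm^4
L = 3000.0 mm, P = 48000.0 N, E = 200000.0 MPa
delta = P * L^3 / (3 * E * I)
= 48000.0 * 3000.0^3 / (3 * 200000.0 * 1147299827.52)
= 1.8827 mm

1.8827 mm


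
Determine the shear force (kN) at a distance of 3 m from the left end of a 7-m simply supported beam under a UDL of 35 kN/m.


R_A = w * L / 2 = 35 * 7 / 2 = 122.5 kN
V(x) = R_A - w * x = 122.5 - 35 * 3
= 17.5 kN

17.5 kN


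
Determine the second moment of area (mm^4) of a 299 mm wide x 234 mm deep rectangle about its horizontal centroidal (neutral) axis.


I = b * h^3 / 12
= 299 * 234^3 / 12
= 299 * 12812904 / 12
= 319254858.0 mm^4

319254858.0 mm^4


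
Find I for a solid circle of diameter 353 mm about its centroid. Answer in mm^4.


r = d / 2 = 353 / 2 = 176.5 mm
I = pi * r^4 / 4 = pi * 176.5^4 / 4
= 762199606.57 mm^4

762199606.57 mm^4


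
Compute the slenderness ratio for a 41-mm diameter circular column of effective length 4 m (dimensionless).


Radius of gyration r = d / 4 = 41 / 4 = 10.25 mm
L_eff = 4000.0 mm
Slenderness ratio = L / r = 4000.0 / 10.25 = 390.24 (dimensionless)

390.24 (dimensionless)


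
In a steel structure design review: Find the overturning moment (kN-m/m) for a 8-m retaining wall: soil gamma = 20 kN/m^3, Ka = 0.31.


Pa = 0.5 * Ka * gamma * H^2
= 0.5 * 0.31 * 20 * 8^2
= 198.4 kN/m
Arm = H / 3 = 8 / 3 = 2.6667 m
Mo = Pa * arm = Pa * H / 3 = 198.4 * 8 / 3 = 529.0667 kN-m/m

529.0667 kN-m/m


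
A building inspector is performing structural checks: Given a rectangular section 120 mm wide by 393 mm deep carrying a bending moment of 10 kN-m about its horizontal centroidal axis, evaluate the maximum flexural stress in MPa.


I = b * h^3 / 12 = 120 * 393^3 / 12 = 606984570.0 mm^4
y = h / 2 = 393 / 2 = 196.5 mm
M = 10 kN-m = 10000000.0 N-mm
sigma = M * y / I = 10000000.0 * 196.5 / 606984570.0
= 3.24 MPa

3.24 MPa


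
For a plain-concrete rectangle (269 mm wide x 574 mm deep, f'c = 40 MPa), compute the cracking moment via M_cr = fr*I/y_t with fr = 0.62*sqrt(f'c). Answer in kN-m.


fr = 0.62 * sqrt(40) = 0.62 * 6.3246 = 3.9212 MPa
I = 269 * 574^3 / 12 = 4239422604.67 mm^4
y_t = 287.0 mm
M_cr = fr * I / y_t = 3.9212 * 4239422604.67 / 287.0 N-mm
= 57.9224 kN-m

57.9224 kN-m


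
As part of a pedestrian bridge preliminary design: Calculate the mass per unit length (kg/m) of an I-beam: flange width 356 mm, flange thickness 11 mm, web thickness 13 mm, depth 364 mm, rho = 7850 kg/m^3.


A_flanges = 2 * 356 * 11 = 7832 mm^2
A_web = (364 - 2 * 11) * 13 = 4446 mm^2
A_total = 7832 + 4446 = 12278 mm^2 = 0.012278 m^2
Weight = rho * A = 7850 * 0.012278 = 96.3823 kg/m

96.3823 kg/m


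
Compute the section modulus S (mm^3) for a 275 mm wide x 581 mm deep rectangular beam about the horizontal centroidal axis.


S = b * h^2 / 6
= 275 * 581^2 / 6
= 275 * 337561 / 6
= 15471545.83 mm^3

15471545.83 mm^3


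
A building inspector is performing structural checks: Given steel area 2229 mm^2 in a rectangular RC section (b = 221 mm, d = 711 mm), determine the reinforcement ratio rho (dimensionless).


rho = As / (b * d)
= 2229 / (221 * 711)
= 2229 / 157131
= 0.014186 (dimensionless)

0.014186 (dimensionless)


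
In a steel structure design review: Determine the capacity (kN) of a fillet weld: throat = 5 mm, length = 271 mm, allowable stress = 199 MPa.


Strength = throat * length * allowable stress
= 5 * 271 * 199 N
= 269645 N
= 269.64 kN

269.64 kN


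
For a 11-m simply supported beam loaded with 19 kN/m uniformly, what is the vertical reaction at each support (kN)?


Total load = w * L = 19 * 11 = 209 kN
By symmetry, each reaction R = total / 2 = 209 / 2 = 104.5 kN

104.5 kN


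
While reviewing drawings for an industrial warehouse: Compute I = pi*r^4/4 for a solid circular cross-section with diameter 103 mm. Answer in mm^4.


r = d / 2 = 103 / 2 = 51.5 mm
I = pi * r^4 / 4 = pi * 51.5^4 / 4
= 5524828.45 mm^4

5524828.45 mm^4


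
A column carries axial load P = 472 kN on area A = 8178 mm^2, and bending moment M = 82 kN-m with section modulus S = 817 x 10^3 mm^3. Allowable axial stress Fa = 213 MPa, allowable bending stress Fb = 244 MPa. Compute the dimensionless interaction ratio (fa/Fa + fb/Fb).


f_a = P / A = 472000.0 / 8178 = 57.7158 MPa
f_b = M / S = 82000000.0 / 817000.0 = 100.3672 MPa
Ratio = f_a / Fa + f_b / Fb
= 57.7158 / 213 + 100.3672 / 244
= 0.6823 (dimensionless)

0.6823 (dimensionless)


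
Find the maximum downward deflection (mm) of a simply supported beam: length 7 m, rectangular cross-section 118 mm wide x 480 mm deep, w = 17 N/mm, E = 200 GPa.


I = 118 * 480^3 / 12 = 1087488000.0 mm^4
L = 7000.0 mm, w = 17 N/mm, E = 200000.0 MPa
delta = 5 * w * L^4 / (384 * E * I)
= 5 * 17 * 7000.0^4 / (384 * 200000.0 * 1087488000.0)
= 2.4436 mm

2.4436 mm


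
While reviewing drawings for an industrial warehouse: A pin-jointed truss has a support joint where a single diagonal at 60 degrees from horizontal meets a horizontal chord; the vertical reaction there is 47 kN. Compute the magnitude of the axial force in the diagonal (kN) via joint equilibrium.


At the joint, only the diagonal has a vertical component, so vertical equilibrium gives:
F * sin(60) = 47
F = 47 / sin(60)
= 47 / 0.866025
= 54.27 kN

54.27 kN


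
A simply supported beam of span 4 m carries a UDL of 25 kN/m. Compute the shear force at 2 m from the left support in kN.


R_A = w * L / 2 = 25 * 4 / 2 = 50.0 kN
V(x) = R_A - w * x = 50.0 - 25 * 2
= 0.0 kN

0.0 kN


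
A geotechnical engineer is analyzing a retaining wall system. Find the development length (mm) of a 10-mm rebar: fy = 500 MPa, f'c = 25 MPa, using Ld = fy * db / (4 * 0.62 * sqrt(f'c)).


Ld = (fy * db) / (4 * 0.62 * sqrt(f'c))
= (500 * 10) / (4 * 0.62 * sqrt(25))
= 5000 / 12.4
= 403.23 mm

403.23 mm


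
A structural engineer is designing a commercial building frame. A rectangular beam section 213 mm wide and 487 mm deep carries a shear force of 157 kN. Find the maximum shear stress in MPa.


A = b * h = 213 * 487 = 103731 mm^2
V = 157 kN = 157000.0 N
tau_max = 1.5 * V / A = 1.5 * 157000.0 / 103731
= 2.2703 MPa

2.2703 MPa


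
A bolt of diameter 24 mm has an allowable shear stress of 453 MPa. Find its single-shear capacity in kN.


A = pi * d^2 / 4 = pi * 24^2 / 4 = 452.3893 mm^2
V = f_v * A / 1000 = 453 * 452.3893 / 1000
= 204.9324 kN

204.9324 kN


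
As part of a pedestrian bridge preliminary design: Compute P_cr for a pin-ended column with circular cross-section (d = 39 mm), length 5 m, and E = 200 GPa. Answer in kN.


I = pi * d^4 / 64 = 113560.77 mm^4
L = 5000.0 mm
P_cr = pi^2 * E * I / L^2
= 9.8696 * 200000.0 * 113560.77 / 5000.0^2
= 8966.4 N = 8.9664 kN

8.9664 kN


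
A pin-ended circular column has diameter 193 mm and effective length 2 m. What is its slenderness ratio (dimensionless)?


Radius of gyration r = d / 4 = 193 / 4 = 48.25 mm
L_eff = 2000.0 mm
Slenderness ratio = L / r = 2000.0 / 48.25 = 41.45 (dimensionless)

41.45 (dimensionless)


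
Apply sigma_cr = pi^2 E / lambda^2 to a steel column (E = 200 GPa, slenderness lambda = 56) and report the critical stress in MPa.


sigma_cr = pi^2 * E / lambda^2
= 9.8696 * 200000.0 / 56^2
= 9.8696 * 200000.0 / 3136
= 629.4391 MPa

629.4391 MPa


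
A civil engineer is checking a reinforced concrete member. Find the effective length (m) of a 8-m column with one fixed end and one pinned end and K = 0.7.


L_eff = K * L
= 0.7 * 8
= 5.6 m

5.6 m


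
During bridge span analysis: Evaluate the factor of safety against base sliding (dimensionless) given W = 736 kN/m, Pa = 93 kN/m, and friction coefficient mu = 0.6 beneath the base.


Resisting force = mu * W = 0.6 * 736 = 441.6 kN/m
FOS = Resisting / Driving = 441.6 / 93
= 4.7484 (dimensionless)

4.7484 (dimensionless)


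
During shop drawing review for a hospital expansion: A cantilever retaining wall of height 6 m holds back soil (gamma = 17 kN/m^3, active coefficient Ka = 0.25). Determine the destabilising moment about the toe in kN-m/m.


Pa = 0.5 * Ka * gamma * H^2
= 0.5 * 0.25 * 17 * 6^2
= 76.5 kN/m
Arm = H / 3 = 6 / 3 = 2.0 m
Mo = Pa * arm = Pa * H / 3 = 76.5 * 6 / 3 = 153.0 kN-m/m

153.0 kN-m/m


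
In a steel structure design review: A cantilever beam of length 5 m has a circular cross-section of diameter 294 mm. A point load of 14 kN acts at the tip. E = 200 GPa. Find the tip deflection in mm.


I = pi * d^4 / 64 = pi * 294^4 / 64 = 366740793.54 mm^4
L = 5000.0 mm, P = 14000.0 N, E = 200000.0 MPa
delta = P * L^3 / (3 * E * I)
= 14000.0 * 5000.0^3 / (3 * 200000.0 * 366740793.54)
= 7.9529 mm

7.9529 mm


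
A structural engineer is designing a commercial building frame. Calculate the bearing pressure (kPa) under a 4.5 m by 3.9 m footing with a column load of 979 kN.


A = 4.5 * 3.9 = 17.55 m^2
q = P / A = 979 / 17.55
= 55.7835 kPa

55.7835 kPa


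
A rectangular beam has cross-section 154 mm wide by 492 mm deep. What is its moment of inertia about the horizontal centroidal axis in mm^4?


I = b * h^3 / 12
= 154 * 492^3 / 12
= 154 * 119095488 / 12
= 1528392096.0 mm^4

1528392096.0 mm^4


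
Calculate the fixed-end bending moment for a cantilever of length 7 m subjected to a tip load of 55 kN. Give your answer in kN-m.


For a cantilever with a point load at the free end:
M_max = P * L = 55 * 7 = 385 kN-m

385 kN-m


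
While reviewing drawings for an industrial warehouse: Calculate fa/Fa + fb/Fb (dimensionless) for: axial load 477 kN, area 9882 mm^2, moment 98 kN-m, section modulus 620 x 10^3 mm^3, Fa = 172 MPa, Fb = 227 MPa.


f_a = P / A = 477000.0 / 9882 = 48.2696 MPa
f_b = M / S = 98000000.0 / 620000.0 = 158.0645 MPa
Ratio = f_a / Fa + f_b / Fb
= 48.2696 / 172 + 158.0645 / 227
= 0.977 (dimensionless)

0.977 (dimensionless)


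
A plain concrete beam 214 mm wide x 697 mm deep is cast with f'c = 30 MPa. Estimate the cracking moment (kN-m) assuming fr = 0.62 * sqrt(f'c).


fr = 0.62 * sqrt(30) = 0.62 * 5.4772 = 3.3959 MPa
I = 214 * 697^3 / 12 = 6038524901.83 mm^4
y_t = 348.5 mm
M_cr = fr * I / y_t = 3.3959 * 6038524901.83 / 348.5 N-mm
= 58.841 kN-m

58.841 kN-m


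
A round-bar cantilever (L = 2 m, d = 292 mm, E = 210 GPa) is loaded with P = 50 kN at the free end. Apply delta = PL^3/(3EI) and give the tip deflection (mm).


I = pi * d^4 / 64 = pi * 292^4 / 64 = 356862821.2 mm^4
L = 2000.0 mm, P = 50000.0 N, E = 210000.0 MPa
delta = P * L^3 / (3 * E * I)
= 50000.0 * 2000.0^3 / (3 * 210000.0 * 356862821.2)
= 1.7792 mm

1.7792 mm


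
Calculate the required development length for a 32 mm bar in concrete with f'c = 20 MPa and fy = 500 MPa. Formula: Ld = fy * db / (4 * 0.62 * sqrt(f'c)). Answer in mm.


Ld = (fy * db) / (4 * 0.62 * sqrt(f'c))
= (500 * 32) / (4 * 0.62 * sqrt(20))
= 16000 / 11.0909
= 1442.62 mm

1442.62 mm


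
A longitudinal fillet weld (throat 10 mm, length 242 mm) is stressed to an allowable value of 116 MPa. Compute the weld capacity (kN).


Strength = throat * length * allowable stress
= 10 * 242 * 116 N
= 280720 N
= 280.72 kN

280.72 kN


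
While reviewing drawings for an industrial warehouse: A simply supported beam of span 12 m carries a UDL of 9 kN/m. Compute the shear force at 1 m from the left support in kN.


R_A = w * L / 2 = 9 * 12 / 2 = 54.0 kN
V(x) = R_A - w * x = 54.0 - 9 * 1
= 45.0 kN

45.0 kN


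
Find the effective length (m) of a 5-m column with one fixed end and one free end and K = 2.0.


L_eff = K * L
= 2.0 * 5
= 10.0 m

10.0 m


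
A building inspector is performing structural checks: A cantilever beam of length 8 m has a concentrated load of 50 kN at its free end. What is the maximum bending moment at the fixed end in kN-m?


For a cantilever with a point load at the free end:
M_max = P * L = 50 * 8 = 400 kN-m

400 kN-m


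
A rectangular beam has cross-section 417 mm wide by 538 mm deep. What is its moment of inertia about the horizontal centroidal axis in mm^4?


I = b * h^3 / 12
= 417 * 538^3 / 12
= 417 * 155720872 / 12
= 5411300302.0 mm^4

5411300302.0 mm^4


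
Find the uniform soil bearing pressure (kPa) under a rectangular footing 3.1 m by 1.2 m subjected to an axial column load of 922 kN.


A = 3.1 * 1.2 = 3.72 m^2
q = P / A = 922 / 3.72
= 247.8495 kPa

247.8495 kPa


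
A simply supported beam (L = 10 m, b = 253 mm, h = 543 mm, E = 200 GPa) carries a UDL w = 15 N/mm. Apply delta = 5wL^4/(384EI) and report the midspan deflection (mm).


I = 253 * 543^3 / 12 = 3375505064.25 mm^4
L = 10000.0 mm, w = 15 N/mm, E = 200000.0 MPa
delta = 5 * w * L^4 / (384 * E * I)
= 5 * 15 * 10000.0^4 / (384 * 200000.0 * 3375505064.25)
= 2.8931 mm

2.8931 mm


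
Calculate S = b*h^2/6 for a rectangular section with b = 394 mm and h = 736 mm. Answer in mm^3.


S = b * h^2 / 6
= 394 * 736^2 / 6
= 394 * 541696 / 6
= 35571370.67 mm^3

35571370.67 mm^3


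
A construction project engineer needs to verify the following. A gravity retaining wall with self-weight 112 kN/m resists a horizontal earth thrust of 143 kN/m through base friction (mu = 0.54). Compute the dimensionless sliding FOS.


Resisting force = mu * W = 0.54 * 112 = 60.48 kN/m
FOS = Resisting / Driving = 60.48 / 143
= 0.4229 (dimensionless)

0.4229 (dimensionless)


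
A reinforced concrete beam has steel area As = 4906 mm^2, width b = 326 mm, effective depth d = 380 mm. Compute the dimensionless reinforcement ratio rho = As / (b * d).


rho = As / (b * d)
= 4906 / (326 * 380)
= 4906 / 123880
= 0.039603 (dimensionless)

0.039603 (dimensionless)


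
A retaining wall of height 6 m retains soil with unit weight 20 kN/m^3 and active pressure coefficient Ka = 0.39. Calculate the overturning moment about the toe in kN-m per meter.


Pa = 0.5 * Ka * gamma * H^2
= 0.5 * 0.39 * 20 * 6^2
= 140.4 kN/m
Arm = H / 3 = 6 / 3 = 2.0 m
Mo = Pa * arm = Pa * H / 3 = 140.4 * 6 / 3 = 280.8 kN-m/m

280.8 kN-m/m


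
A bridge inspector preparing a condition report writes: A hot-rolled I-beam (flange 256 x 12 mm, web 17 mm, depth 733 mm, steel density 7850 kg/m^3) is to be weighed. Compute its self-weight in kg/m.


A_flanges = 2 * 256 * 12 = 6144 mm^2
A_web = (733 - 2 * 12) * 17 = 12053 mm^2
A_total = 6144 + 12053 = 18197 mm^2 = 0.018197 m^2
Weight = rho * A = 7850 * 0.018197 = 142.8465 kg/m

142.8465 kg/m


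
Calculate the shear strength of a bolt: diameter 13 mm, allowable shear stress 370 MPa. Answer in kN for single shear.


A = pi * d^2 / 4 = pi * 13^2 / 4 = 132.7323 mm^2
V = f_v * A / 1000 = 370 * 132.7323 / 1000
= 49.1109 kN

49.1109 kN


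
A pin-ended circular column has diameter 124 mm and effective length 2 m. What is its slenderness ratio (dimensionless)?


Radius of gyration r = d / 4 = 124 / 4 = 31.0 mm
L_eff = 2000.0 mm
Slenderness ratio = L / r = 2000.0 / 31.0 = 64.52 (dimensionless)

64.52 (dimensionless)


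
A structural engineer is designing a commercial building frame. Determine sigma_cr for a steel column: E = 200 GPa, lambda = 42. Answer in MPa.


sigma_cr = pi^2 * E / lambda^2
= 9.8696 * 200000.0 / 42^2
= 9.8696 * 200000.0 / 1764
= 1119.0028 MPa

1119.0028 MPa


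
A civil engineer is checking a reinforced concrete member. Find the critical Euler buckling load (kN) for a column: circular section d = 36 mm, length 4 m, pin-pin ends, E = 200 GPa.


I = pi * d^4 / 64 = 82447.96 mm^4
L = 4000.0 mm
P_cr = pi^2 * E * I / L^2
= 9.8696 * 200000.0 * 82447.96 / 4000.0^2
= 10171.61 N = 10.1716 kN

10.1716 kN


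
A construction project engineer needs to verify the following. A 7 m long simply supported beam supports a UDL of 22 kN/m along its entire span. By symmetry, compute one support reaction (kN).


Total load = w * L = 22 * 7 = 154 kN
By symmetry, each reaction R = total / 2 = 154 / 2 = 77.0 kN

77.0 kN


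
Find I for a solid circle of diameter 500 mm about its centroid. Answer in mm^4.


r = d / 2 = 500 / 2 = 250.0 mm
I = pi * r^4 / 4 = pi * 250.0^4 / 4
= 3067961575.77 mm^4

3067961575.77 mm^4


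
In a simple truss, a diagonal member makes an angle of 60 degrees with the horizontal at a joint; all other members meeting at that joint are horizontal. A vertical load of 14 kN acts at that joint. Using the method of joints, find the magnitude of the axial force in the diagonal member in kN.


At the joint, only the diagonal has a vertical component, so vertical equilibrium gives:
F * sin(60) = 14
F = 14 / sin(60)
= 14 / 0.866025
= 16.17 kN

16.17 kN


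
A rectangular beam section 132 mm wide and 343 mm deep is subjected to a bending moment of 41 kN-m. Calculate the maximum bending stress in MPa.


I = b * h^3 / 12 = 132 * 343^3 / 12 = 443889677.0 mm^4
y = h / 2 = 343 / 2 = 171.5 mm
M = 41 kN-m = 41000000.0 N-mm
sigma = M * y / I = 41000000.0 * 171.5 / 443889677.0
= 15.84 MPa

15.84 MPa


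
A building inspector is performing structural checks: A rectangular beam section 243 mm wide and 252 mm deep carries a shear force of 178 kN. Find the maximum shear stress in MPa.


A = b * h = 243 * 252 = 61236 mm^2
V = 178 kN = 178000.0 N
tau_max = 1.5 * V / A = 1.5 * 178000.0 / 61236
= 4.3602 MPa

4.3602 MPa


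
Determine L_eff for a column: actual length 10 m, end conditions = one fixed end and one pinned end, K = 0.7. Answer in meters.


L_eff = K * L
= 0.7 * 10
= 7.0 m

7.0 m


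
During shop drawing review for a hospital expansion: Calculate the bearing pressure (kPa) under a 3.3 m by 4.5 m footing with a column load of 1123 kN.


A = 3.3 * 4.5 = 14.85 m^2
q = P / A = 1123 / 14.85
= 75.6229 kPa

75.6229 kPa


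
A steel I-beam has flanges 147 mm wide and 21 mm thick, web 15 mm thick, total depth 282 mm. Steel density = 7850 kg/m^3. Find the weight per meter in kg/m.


A_flanges = 2 * 147 * 21 = 6174 mm^2
A_web = (282 - 2 * 21) * 15 = 3600 mm^2
A_total = 6174 + 3600 = 9774 mm^2 = 0.009774 m^2
Weight = rho * A = 7850 * 0.009774 = 76.7259 kg/m

76.7259 kg/m


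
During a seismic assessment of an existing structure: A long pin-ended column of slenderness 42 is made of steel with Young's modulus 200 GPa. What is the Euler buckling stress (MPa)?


sigma_cr = pi^2 * E / lambda^2
= 9.8696 * 200000.0 / 42^2
= 9.8696 * 200000.0 / 1764
= 1119.0028 MPa

1119.0028 MPa


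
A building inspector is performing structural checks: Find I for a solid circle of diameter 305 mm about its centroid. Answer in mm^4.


r = d / 2 = 305 / 2 = 152.5 mm
I = pi * r^4 / 4 = pi * 152.5^4 / 4
= 424785081.72 mm^4

424785081.72 mm^4


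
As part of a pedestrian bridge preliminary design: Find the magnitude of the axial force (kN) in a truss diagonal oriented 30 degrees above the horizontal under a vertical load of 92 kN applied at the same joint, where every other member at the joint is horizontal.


At the joint, only the diagonal has a vertical component, so vertical equilibrium gives:
F * sin(30) = 92
F = 92 / sin(30)
= 92 / 0.5
= 184.0 kN

184.0 kN


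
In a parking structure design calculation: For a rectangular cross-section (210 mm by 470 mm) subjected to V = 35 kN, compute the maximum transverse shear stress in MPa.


A = b * h = 210 * 470 = 98700 mm^2
V = 35 kN = 35000.0 N
tau_max = 1.5 * V / A = 1.5 * 35000.0 / 98700
= 0.5319 MPa

0.5319 MPa


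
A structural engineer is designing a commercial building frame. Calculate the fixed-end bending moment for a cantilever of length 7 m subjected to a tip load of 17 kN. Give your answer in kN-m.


For a cantilever with a point load at the free end:
M_max = P * L = 17 * 7 = 119 kN-m

119 kN-m


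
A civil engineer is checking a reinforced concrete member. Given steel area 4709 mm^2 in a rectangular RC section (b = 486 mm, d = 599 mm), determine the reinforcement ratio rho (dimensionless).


rho = As / (b * d)
= 4709 / (486 * 599)
= 4709 / 291114
= 0.016176 (dimensionless)

0.016176 (dimensionless)


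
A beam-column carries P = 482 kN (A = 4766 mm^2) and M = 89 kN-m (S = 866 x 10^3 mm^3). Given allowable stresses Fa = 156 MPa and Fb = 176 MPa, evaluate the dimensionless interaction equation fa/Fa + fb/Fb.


f_a = P / A = 482000.0 / 4766 = 101.133 MPa
f_b = M / S = 89000000.0 / 866000.0 = 102.7714 MPa
Ratio = f_a / Fa + f_b / Fb
= 101.133 / 156 + 102.7714 / 176
= 1.2322 (dimensionless)

1.2322 (dimensionless)


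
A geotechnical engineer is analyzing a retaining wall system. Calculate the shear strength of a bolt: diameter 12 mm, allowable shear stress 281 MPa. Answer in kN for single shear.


A = pi * d^2 / 4 = pi * 12^2 / 4 = 113.0973 mm^2
V = f_v * A / 1000 = 281 * 113.0973 / 1000
= 31.7804 kN

31.7804 kN


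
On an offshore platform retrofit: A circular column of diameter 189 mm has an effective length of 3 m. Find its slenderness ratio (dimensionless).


Radius of gyration r = d / 4 = 189 / 4 = 47.25 mm
L_eff = 3000.0 mm
Slenderness ratio = L / r = 3000.0 / 47.25 = 63.49 (dimensionless)

63.49 (dimensionless)


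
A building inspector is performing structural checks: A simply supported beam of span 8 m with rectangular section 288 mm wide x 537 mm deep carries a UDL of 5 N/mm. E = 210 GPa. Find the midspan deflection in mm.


I = 288 * 537^3 / 12 = 3716499672.0 mm^4
L = 8000.0 mm, w = 5 N/mm, E = 210000.0 MPa
delta = 5 * w * L^4 / (384 * E * I)
= 5 * 5 * 8000.0^4 / (384 * 210000.0 * 3716499672.0)
= 0.3417 mm

0.3417 mm


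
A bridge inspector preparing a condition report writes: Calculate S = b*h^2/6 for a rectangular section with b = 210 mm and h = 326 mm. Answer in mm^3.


S = b * h^2 / 6
= 210 * 326^2 / 6
= 210 * 106276 / 6
= 3719660.0 mm^3

3719660.0 mm^3


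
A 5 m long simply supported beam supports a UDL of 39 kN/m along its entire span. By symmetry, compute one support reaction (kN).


Total load = w * L = 39 * 5 = 195 kN
By symmetry, each reaction R = total / 2 = 195 / 2 = 97.5 kN

97.5 kN


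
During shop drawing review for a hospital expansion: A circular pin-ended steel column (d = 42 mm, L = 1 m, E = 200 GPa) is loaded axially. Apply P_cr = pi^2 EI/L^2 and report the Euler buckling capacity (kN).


I = pi * d^4 / 64 = 152745.02 mm^4
L = 1000.0 mm
P_cr = pi^2 * E * I / L^2
= 9.8696 * 200000.0 * 152745.02 / 1000.0^2
= 301506.58 N = 301.5066 kN

301.5066 kN


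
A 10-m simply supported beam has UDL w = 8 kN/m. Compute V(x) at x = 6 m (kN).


R_A = w * L / 2 = 8 * 10 / 2 = 40.0 kN
V(x) = R_A - w * x = 40.0 - 8 * 6
= -8.0 kN

-8.0 kN


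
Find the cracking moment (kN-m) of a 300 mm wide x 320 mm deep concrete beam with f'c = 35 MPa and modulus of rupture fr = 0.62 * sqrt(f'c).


fr = 0.62 * sqrt(35) = 0.62 * 5.9161 = 3.668 MPa
I = 300 * 320^3 / 12 = 819200000.0 mm^4
y_t = 160.0 mm
M_cr = fr * I / y_t = 3.668 * 819200000.0 / 160.0 N-mm
= 18.78 kN-m

18.78 kN-m


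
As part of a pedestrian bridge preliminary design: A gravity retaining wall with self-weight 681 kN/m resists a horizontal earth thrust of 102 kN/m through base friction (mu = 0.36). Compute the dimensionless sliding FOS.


Resisting force = mu * W = 0.36 * 681 = 245.16 kN/m
FOS = Resisting / Driving = 245.16 / 102
= 2.4035 (dimensionless)

2.4035 (dimensionless)


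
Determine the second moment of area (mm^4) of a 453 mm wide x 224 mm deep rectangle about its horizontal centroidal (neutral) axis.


I = b * h^3 / 12
= 453 * 224^3 / 12
= 453 * 11239424 / 12
= 424288256.0 mm^4

424288256.0 mm^4


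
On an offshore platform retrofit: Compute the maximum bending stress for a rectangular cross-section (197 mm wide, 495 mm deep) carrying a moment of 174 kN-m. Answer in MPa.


I = b * h^3 / 12 = 197 * 495^3 / 12 = 1991134406.25 mm^4
y = h / 2 = 495 / 2 = 247.5 mm
M = 174 kN-m = 174000000.0 N-mm
sigma = M * y / I = 174000000.0 * 247.5 / 1991134406.25
= 21.63 MPa

21.63 MPa


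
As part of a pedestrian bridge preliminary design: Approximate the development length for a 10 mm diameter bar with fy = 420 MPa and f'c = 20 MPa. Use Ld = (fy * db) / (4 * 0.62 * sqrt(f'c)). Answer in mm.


Ld = (fy * db) / (4 * 0.62 * sqrt(f'c))
= (420 * 10) / (4 * 0.62 * sqrt(20))
= 4200 / 11.0909
= 378.69 mm

378.69 mm


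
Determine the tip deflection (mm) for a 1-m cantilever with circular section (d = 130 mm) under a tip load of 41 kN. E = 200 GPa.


I = pi * d^4 / 64 = pi * 130^4 / 64 = 14019848.09 mm^4
L = 1000.0 mm, P = 41000.0 N, E = 200000.0 MPa
delta = P * L^3 / (3 * E * I)
= 41000.0 * 1000.0^3 / (3 * 200000.0 * 14019848.09)
= 4.874 mm

4.874 mm


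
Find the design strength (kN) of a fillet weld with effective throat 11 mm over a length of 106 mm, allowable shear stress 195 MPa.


Strength = throat * length * allowable stress
= 11 * 106 * 195 N
= 227370 N
= 227.37 kN

227.37 kN


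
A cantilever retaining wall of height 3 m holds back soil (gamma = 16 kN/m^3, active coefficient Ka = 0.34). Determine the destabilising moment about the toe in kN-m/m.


Pa = 0.5 * Ka * gamma * H^2
= 0.5 * 0.34 * 16 * 3^2
= 24.48 kN/m
Arm = H / 3 = 3 / 3 = 1.0 m
Mo = Pa * arm = Pa * H / 3 = 24.48 * 3 / 3 = 24.48 kN-m/m

24.48 kN-m/m


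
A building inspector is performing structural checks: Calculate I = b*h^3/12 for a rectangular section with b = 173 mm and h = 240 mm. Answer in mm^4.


I = b * h^3 / 12
= 173 * 240^3 / 12
= 173 * 13824000 / 12
= 199296000.0 mm^4

199296000.0 mm^4


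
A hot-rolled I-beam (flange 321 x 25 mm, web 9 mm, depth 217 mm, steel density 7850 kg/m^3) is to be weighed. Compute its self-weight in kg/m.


A_flanges = 2 * 321 * 25 = 16050 mm^2
A_web = (217 - 2 * 25) * 9 = 1503 mm^2
A_total = 16050 + 1503 = 17553 mm^2 = 0.017553 m^2
Weight = rho * A = 7850 * 0.017553 = 137.7911 kg/m

137.7911 kg/m


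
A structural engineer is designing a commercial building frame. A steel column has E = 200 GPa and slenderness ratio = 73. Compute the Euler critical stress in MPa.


sigma_cr = pi^2 * E / lambda^2
= 9.8696 * 200000.0 / 73^2
= 9.8696 * 200000.0 / 5329
= 370.4111 MPa

370.4111 MPa


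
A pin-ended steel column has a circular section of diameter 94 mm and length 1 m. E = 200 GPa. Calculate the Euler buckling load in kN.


I = pi * d^4 / 64 = 3832492.5 mm^4
L = 1000.0 mm
P_cr = pi^2 * E * I / L^2
= 9.8696 * 200000.0 * 3832492.5 / 1000.0^2
= 7565036.96 N = 7565.037 kN

7565.037 kN


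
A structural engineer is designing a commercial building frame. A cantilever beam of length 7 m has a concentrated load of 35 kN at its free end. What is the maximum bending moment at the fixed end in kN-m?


For a cantilever with a point load at the free end:
M_max = P * L = 35 * 7 = 245 kN-m

245 kN-m


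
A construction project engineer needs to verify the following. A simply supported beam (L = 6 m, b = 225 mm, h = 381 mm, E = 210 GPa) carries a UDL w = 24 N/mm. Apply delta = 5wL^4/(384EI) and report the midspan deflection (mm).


I = 225 * 381^3 / 12 = 1036993893.75 mm^4
L = 6000.0 mm, w = 24 N/mm, E = 210000.0 MPa
delta = 5 * w * L^4 / (384 * E * I)
= 5 * 24 * 6000.0^4 / (384 * 210000.0 * 1036993893.75)
= 1.8598 mm

1.8598 mm


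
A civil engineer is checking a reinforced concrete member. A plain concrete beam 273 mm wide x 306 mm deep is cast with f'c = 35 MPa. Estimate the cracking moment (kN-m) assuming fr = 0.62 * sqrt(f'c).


fr = 0.62 * sqrt(35) = 0.62 * 5.9161 = 3.668 MPa
I = 273 * 306^3 / 12 = 651847014.0 mm^4
y_t = 153.0 mm
M_cr = fr * I / y_t = 3.668 * 651847014.0 / 153.0 N-mm
= 15.6272 kN-m

15.6272 kN-m


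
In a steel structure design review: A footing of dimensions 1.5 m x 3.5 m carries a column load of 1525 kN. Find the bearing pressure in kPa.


A = 1.5 * 3.5 = 5.25 m^2
q = P / A = 1525 / 5.25
= 290.4762 kPa

290.4762 kPa


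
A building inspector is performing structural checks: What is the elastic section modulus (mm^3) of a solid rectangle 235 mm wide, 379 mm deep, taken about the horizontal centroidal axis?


S = b * h^2 / 6
= 235 * 379^2 / 6
= 235 * 143641 / 6
= 5625939.17 mm^3

5625939.17 mm^3


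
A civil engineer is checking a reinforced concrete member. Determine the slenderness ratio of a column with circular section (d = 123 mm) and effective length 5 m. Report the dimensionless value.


Radius of gyration r = d / 4 = 123 / 4 = 30.75 mm
L_eff = 5000.0 mm
Slenderness ratio = L / r = 5000.0 / 30.75 = 162.6 (dimensionless)

162.6 (dimensionless)


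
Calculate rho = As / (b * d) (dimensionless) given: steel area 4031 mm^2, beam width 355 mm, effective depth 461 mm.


rho = As / (b * d)
= 4031 / (355 * 461)
= 4031 / 163655
= 0.024631 (dimensionless)

0.024631 (dimensionless)


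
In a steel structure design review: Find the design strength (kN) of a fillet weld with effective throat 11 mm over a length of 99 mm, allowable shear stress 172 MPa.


Strength = throat * length * allowable stress
= 11 * 99 * 172 N
= 187308 N
= 187.31 kN

187.31 kN


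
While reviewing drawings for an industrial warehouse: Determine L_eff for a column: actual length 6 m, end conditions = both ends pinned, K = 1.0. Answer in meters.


L_eff = K * L
= 1.0 * 6
= 6.0 m

6.0 m


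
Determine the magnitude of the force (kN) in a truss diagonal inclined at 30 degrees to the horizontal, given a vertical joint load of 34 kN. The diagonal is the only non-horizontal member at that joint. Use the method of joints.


At the joint, only the diagonal has a vertical component, so vertical equilibrium gives:
F * sin(30) = 34
F = 34 / sin(30)
= 34 / 0.5
= 68.0 kN

68.0 kN


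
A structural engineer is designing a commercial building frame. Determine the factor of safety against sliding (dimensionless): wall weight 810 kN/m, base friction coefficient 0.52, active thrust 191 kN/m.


Resisting force = mu * W = 0.52 * 810 = 421.2 kN/m
FOS = Resisting / Driving = 421.2 / 191
= 2.2052 (dimensionless)

2.2052 (dimensionless)


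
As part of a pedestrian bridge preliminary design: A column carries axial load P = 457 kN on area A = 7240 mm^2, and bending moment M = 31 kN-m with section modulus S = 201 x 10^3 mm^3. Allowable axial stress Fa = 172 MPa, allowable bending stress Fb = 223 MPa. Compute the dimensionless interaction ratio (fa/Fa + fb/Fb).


f_a = P / A = 457000.0 / 7240 = 63.1215 MPa
f_b = M / S = 31000000.0 / 201000.0 = 154.2289 MPa
Ratio = f_a / Fa + f_b / Fb
= 63.1215 / 172 + 154.2289 / 223
= 1.0586 (dimensionless)

1.0586 (dimensionless)


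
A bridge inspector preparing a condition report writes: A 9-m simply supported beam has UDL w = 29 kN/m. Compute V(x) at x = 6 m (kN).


R_A = w * L / 2 = 29 * 9 / 2 = 130.5 kN
V(x) = R_A - w * x = 130.5 - 29 * 6
= -43.5 kN

-43.5 kN


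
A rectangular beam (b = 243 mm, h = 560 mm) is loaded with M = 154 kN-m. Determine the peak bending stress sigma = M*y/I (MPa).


I = b * h^3 / 12 = 243 * 560^3 / 12 = 3556224000.0 mm^4
y = h / 2 = 560 / 2 = 280.0 mm
M = 154 kN-m = 154000000.0 N-mm
sigma = M * y / I = 154000000.0 * 280.0 / 3556224000.0
= 12.13 MPa

12.13 MPa


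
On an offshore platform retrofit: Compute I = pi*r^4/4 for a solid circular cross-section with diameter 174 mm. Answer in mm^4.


r = d / 2 = 174 / 2 = 87.0 mm
I = pi * r^4 / 4 = pi * 87.0^4 / 4
= 44995273.07 mm^4

44995273.07 mm^4


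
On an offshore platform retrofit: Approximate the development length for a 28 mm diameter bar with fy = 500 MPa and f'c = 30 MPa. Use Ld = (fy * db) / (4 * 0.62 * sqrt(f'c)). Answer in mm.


Ld = (fy * db) / (4 * 0.62 * sqrt(f'c))
= (500 * 28) / (4 * 0.62 * sqrt(30))
= 14000 / 13.5835
= 1030.66 mm

1030.66 mm


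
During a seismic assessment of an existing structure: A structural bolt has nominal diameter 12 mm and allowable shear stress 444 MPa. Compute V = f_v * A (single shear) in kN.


A = pi * d^2 / 4 = pi * 12^2 / 4 = 113.0973 mm^2
V = f_v * A / 1000 = 444 * 113.0973 / 1000
= 50.2152 kN

50.2152 kN


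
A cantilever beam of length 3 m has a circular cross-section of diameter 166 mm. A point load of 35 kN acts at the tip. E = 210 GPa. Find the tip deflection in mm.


I = pi * d^4 / 64 = pi * 166^4 / 64 = 37273678.15 mm^4
L = 3000.0 mm, P = 35000.0 N, E = 210000.0 MPa
delta = P * L^3 / (3 * E * I)
= 35000.0 * 3000.0^3 / (3 * 210000.0 * 37273678.15)
= 40.2429 mm

40.2429 mm


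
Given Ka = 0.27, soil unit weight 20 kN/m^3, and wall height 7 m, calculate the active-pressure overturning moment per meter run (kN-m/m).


Pa = 0.5 * Ka * gamma * H^2
= 0.5 * 0.27 * 20 * 7^2
= 132.3 kN/m
Arm = H / 3 = 7 / 3 = 2.3333 m
Mo = Pa * arm = Pa * H / 3 = 132.3 * 7 / 3 = 308.7 kN-m/m

308.7 kN-m/m


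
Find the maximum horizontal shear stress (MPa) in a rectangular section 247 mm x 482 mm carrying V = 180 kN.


A = b * h = 247 * 482 = 119054 mm^2
V = 180 kN = 180000.0 N
tau_max = 1.5 * V / A = 1.5 * 180000.0 / 119054
= 2.2679 MPa

2.2679 MPa


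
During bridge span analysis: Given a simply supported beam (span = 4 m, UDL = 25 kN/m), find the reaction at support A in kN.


Total load = w * L = 25 * 4 = 100 kN
By symmetry, each reaction R = total / 2 = 100 / 2 = 50.0 kN

50.0 kN


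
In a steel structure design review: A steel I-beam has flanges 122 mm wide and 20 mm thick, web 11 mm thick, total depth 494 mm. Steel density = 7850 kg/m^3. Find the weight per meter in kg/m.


A_flanges = 2 * 122 * 20 = 4880 mm^2
A_web = (494 - 2 * 20) * 11 = 4994 mm^2
A_total = 4880 + 4994 = 9874 mm^2 = 0.009874 m^2
Weight = rho * A = 7850 * 0.009874 = 77.5109 kg/m

77.5109 kg/m


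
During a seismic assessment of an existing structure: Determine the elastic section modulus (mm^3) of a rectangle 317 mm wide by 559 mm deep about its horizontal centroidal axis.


S = b * h^2 / 6
= 317 * 559^2 / 6
= 317 * 312481 / 6
= 16509412.83 mm^3

16509412.83 mm^3


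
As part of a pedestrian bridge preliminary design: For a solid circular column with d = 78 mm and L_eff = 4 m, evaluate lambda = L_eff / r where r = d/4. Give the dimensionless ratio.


Radius of gyration r = d / 4 = 78 / 4 = 19.5 mm
L_eff = 4000.0 mm
Slenderness ratio = L / r = 4000.0 / 19.5 = 205.13 (dimensionless)

205.13 (dimensionless)


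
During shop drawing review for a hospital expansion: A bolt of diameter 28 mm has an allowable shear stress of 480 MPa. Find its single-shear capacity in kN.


A = pi * d^2 / 4 = pi * 28^2 / 4 = 615.7522 mm^2
V = f_v * A / 1000 = 480 * 615.7522 / 1000
= 295.561 kN

295.561 kN


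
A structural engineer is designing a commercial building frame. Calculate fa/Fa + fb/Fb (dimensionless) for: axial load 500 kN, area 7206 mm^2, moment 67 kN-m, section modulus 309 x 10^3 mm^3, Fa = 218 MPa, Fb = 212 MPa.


f_a = P / A = 500000.0 / 7206 = 69.3866 MPa
f_b = M / S = 67000000.0 / 309000.0 = 216.8285 MPa
Ratio = f_a / Fa + f_b / Fb
= 69.3866 / 218 + 216.8285 / 212
= 1.3411 (dimensionless)

1.3411 (dimensionless)


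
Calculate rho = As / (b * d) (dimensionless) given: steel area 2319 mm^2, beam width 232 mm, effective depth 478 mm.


rho = As / (b * d)
= 2319 / (232 * 478)
= 2319 / 110896
= 0.020911 (dimensionless)

0.020911 (dimensionless)


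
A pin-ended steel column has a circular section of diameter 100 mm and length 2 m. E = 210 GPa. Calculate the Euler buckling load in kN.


I = pi * d^4 / 64 = 4908738.52 mm^4
L = 2000.0 mm
P_cr = pi^2 * E * I / L^2
= 9.8696 * 210000.0 * 4908738.52 / 2000.0^2
= 2543483.63 N = 2543.4836 kN

2543.4836 kN


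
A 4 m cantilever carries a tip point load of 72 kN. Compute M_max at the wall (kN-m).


For a cantilever with a point load at the free end:
M_max = P * L = 72 * 4 = 288 kN-m

288 kN-m


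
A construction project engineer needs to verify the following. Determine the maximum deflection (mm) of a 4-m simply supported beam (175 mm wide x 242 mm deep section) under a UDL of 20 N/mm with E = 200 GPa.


I = 175 * 242^3 / 12 = 206682116.67 mm^4
L = 4000.0 mm, w = 20 N/mm, E = 200000.0 MPa
delta = 5 * w * L^4 / (384 * E * I)
= 5 * 20 * 4000.0^4 / (384 * 200000.0 * 206682116.67)
= 1.6128 mm

1.6128 mm


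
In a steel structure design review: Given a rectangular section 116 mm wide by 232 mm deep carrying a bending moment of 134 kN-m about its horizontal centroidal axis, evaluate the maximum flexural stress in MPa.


I = b * h^3 / 12 = 116 * 232^3 / 12 = 120709290.67 mm^4
y = h / 2 = 232 / 2 = 116.0 mm
M = 134 kN-m = 134000000.0 N-mm
sigma = M * y / I = 134000000.0 * 116.0 / 120709290.67
= 128.77 MPa

128.77 MPa


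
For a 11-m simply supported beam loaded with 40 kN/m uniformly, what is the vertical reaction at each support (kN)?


Total load = w * L = 40 * 11 = 440 kN
By symmetry, each reaction R = total / 2 = 440 / 2 = 220.0 kN

220.0 kN


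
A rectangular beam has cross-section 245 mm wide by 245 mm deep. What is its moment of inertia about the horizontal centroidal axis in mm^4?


I = b * h^3 / 12
= 245 * 245^3 / 12
= 245 * 14706125 / 12
= 300250052.08 mm^4

300250052.08 mm^4


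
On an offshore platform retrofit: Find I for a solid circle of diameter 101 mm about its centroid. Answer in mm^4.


r = d / 2 = 101 / 2 = 50.5 mm
I = pi * r^4 / 4 = pi * 50.5^4 / 4
= 5108052.99 mm^4

5108052.99 mm^4


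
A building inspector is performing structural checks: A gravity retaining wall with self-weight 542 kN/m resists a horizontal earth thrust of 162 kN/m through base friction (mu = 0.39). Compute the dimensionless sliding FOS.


Resisting force = mu * W = 0.39 * 542 = 211.38 kN/m
FOS = Resisting / Driving = 211.38 / 162
= 1.3048 (dimensionless)

1.3048 (dimensionless)


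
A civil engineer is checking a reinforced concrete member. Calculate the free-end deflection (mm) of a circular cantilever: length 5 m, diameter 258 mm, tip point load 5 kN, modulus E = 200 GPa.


I = pi * d^4 / 64 = pi * 258^4 / 64 = 217494722.14 mm^4
L = 5000.0 mm, P = 5000.0 N, E = 200000.0 MPa
delta = P * L^3 / (3 * E * I)
= 5000.0 * 5000.0^3 / (3 * 200000.0 * 217494722.14)
= 4.7894 mm

4.7894 mm


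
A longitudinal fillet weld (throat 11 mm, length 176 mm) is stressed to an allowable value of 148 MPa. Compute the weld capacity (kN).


Strength = throat * length * allowable stress
= 11 * 176 * 148 N
= 286528 N
= 286.53 kN

286.53 kN


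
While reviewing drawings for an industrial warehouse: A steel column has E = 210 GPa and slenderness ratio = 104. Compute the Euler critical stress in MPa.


sigma_cr = pi^2 * E / lambda^2
= 9.8696 * 210000.0 / 104^2
= 9.8696 * 210000.0 / 10816
= 191.6251 MPa

191.6251 MPa


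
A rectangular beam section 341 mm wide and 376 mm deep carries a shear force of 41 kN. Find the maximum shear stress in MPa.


A = b * h = 341 * 376 = 128216 mm^2
V = 41 kN = 41000.0 N
tau_max = 1.5 * V / A = 1.5 * 41000.0 / 128216
= 0.4797 MPa

0.4797 MPa


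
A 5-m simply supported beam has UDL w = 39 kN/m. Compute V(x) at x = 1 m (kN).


R_A = w * L / 2 = 39 * 5 / 2 = 97.5 kN
V(x) = R_A - w * x = 97.5 - 39 * 1
= 58.5 kN

58.5 kN


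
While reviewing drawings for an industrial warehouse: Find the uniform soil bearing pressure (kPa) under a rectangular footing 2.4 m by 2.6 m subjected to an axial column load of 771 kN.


A = 2.4 * 2.6 = 6.24 m^2
q = P / A = 771 / 6.24
= 123.5577 kPa

123.5577 kPa


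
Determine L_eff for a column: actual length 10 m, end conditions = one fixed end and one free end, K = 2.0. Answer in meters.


L_eff = K * L
= 2.0 * 10
= 20.0 m

20.0 m


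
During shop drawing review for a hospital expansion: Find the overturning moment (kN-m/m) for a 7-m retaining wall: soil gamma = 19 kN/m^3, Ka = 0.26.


Pa = 0.5 * Ka * gamma * H^2
= 0.5 * 0.26 * 19 * 7^2
= 121.03 kN/m
Arm = H / 3 = 7 / 3 = 2.3333 m
Mo = Pa * arm = Pa * H / 3 = 121.03 * 7 / 3 = 282.4033 kN-m/m

282.4033 kN-m/m


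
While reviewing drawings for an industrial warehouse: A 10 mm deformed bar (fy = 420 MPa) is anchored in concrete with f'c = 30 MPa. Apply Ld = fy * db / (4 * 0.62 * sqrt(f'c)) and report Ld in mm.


Ld = (fy * db) / (4 * 0.62 * sqrt(f'c))
= (420 * 10) / (4 * 0.62 * sqrt(30))
= 4200 / 13.5835
= 309.2 mm

309.2 mm
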